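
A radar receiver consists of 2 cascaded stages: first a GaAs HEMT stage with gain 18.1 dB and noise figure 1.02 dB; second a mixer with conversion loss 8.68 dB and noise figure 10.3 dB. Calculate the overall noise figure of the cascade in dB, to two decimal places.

1.51 dB

Convert to linear (a loss of L dB is a gain of −L dB): F_i = 10^(NF_i/10), G_i = 10^(G_i,dB/10)
  Stage 1: F_1 = 10^(1.02/10) = 1.265, G_1 = 10^(18.1/10) = 64.57
  Stage 2: F_2 = 10^(10.3/10) = 10.72, G_2 = 10^(−8.68/10) = 0.1355
Friis cascade:
  F = 1.265 + (10.72 − 1)/64.57 = 1.415
NF = 10 log₁₀(1.415) = 1.51 dB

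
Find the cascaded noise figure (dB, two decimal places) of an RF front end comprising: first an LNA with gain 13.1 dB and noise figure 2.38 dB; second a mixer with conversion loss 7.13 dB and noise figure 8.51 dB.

Convert to linear (a loss of L dB is a gain of −L dB): F_i = 10^(NF_i/10), G_i = 10^(G_i,dB/10)
  Stage 1: F_1 = 10^(2.38/10) = 1.730, G_1 = 10^(13.1/10) = 20.42
  Stage 2: F_2 = 10^(8.51/10) = 7.096, G_2 = 10^(−7.13/10) = 0.1936
Friis cascade:
  F = 1.730 + (7.096 − 1)/20.42 = 2.028
NF = 10 log₁₀(2.028) = 3.07 dB

3.07 dB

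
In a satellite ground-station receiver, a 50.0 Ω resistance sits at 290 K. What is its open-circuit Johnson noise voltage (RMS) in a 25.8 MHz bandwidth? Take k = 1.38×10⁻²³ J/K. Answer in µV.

4.54 µV

V_n = √(4kTRB)
4kTRB = 4 × 1.38×10⁻²³ × 290 × 5.00×10¹ × 2.58×10⁷ = 2.07×10⁻¹¹ V²
V_n = √(2.07×10⁻¹¹) = 4.54×10⁻⁶ V = 4.54 µV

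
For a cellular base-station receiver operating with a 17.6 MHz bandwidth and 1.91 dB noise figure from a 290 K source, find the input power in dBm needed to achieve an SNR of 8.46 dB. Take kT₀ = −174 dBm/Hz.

Sensitivity = −174 + 10 log₁₀(B) + NF + SNR_min
= −174 + 72.46 + 1.91 + 8.46
= −91.17 dBm → −91.2 dBm

−91.2 dBm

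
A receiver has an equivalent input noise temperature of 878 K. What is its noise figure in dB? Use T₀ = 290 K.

F = 1 + T_e/T₀ = 1 + 878/290 = 4.02759
NF = 10 log₁₀(4.02759) = 6.05 dB

6.05 dB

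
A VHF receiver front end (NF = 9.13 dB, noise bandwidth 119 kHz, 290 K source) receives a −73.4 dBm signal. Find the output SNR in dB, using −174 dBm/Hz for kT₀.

Noise floor: N = −174 + 10 log₁₀(B) + NF
10 log₁₀(1.19×10⁵) = 50.76 dB
N = −174 + 50.76 + 9.13 = −114.11 dBm
SNR = P_sig − N = −73.4 − (−114.11) = 40.71 dB → 40.7 dB

40.7 dB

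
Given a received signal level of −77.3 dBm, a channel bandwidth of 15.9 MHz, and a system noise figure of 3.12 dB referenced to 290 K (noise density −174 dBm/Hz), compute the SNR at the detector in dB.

21.6 dB

Noise floor: N = −174 + 10 log₁₀(B) + NF
10 log₁₀(1.59×10⁷) = 72.01 dB
N = −174 + 72.01 + 3.12 = −98.87 dBm
SNR = P_sig − N = −77.3 − (−98.87) = 21.57 dB → 21.6 dB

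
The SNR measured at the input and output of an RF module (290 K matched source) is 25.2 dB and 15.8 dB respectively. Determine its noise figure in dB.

NF (dB) = SNR_in(dB) − SNR_out(dB) when the source is at T₀
NF = 25.2 − 15.8 = 9.4 dB

9.4 dB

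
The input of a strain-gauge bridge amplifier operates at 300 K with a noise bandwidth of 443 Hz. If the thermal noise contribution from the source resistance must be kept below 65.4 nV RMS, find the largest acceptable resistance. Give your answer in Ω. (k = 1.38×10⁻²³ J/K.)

583 Ω

Johnson–Nyquist: V_n = √(4kTRB) ⇒ R = V_n² / (4kTB)
4kTB = 4 × 1.38×10⁻²³ × 300 × 4.43×10² = 7.34×10⁻¹⁸
R = (6.54×10⁻⁸)² / 7.34×10⁻¹⁸ = 5.83×10² Ω = 583 Ω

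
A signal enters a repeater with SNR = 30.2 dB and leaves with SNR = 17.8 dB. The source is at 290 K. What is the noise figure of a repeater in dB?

NF (dB) = SNR_in(dB) − SNR_out(dB) when the source is at T₀
NF = 30.2 − 17.8 = 12.4 dB

12.4 dB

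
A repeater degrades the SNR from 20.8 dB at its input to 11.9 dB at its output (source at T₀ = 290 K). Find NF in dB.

8.9 dB

NF (dB) = SNR_in(dB) − SNR_out(dB) when the source is at T₀
NF = 20.8 − 11.9 = 8.9 dB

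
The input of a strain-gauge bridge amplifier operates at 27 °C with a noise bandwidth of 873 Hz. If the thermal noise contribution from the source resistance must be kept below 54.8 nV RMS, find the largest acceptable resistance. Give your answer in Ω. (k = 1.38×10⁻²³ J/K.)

T = 27 °C + 273.15 = 300.15 K
Johnson–Nyquist: V_n = √(4kTRB) ⇒ R = V_n² / (4kTB)
4kTB = 4 × 1.38×10⁻²³ × 300.15 × 8.73×10² = 1.45×10⁻¹⁷
R = (5.48×10⁻⁸)² / 1.45×10⁻¹⁷ = 2.08×10² Ω = 208 Ω

208 Ω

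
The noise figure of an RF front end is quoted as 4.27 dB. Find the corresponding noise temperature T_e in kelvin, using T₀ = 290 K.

485 K

F = 10^(4.27/10) = 2.67301
T_e = (F − 1)·T₀ = (2.67301 − 1) × 290 = 485 K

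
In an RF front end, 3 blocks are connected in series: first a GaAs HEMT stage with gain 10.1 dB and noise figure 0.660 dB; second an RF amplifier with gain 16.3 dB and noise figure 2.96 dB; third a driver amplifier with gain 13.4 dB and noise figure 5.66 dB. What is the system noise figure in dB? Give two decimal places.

Convert to linear (a loss of L dB is a gain of −L dB): F_i = 10^(NF_i/10), G_i = 10^(G_i,dB/10)
  Stage 1: F_1 = 10^(0.660/10) = 1.164, G_1 = 10^(10.1/10) = 10.23
  Stage 2: F_2 = 10^(2.96/10) = 1.977, G_2 = 10^(16.3/10) = 42.66
  Stage 3: F_3 = 10^(5.66/10) = 3.681, G_3 = 10^(13.4/10) = 21.88
Friis cascade:
  F = 1.164 + (1.977 − 1)/10.23 + (3.681 − 1)/436.5 = 1.266
NF = 10 log₁₀(1.266) = 1.02 dB

1.02 dB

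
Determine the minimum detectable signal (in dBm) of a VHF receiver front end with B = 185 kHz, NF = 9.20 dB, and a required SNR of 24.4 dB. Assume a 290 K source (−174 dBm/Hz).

Sensitivity = −174 + 10 log₁₀(B) + NF + SNR_min
= −174 + 52.67 + 9.20 + 24.4
= −87.73 dBm → −87.7 dBm

−87.7 dBm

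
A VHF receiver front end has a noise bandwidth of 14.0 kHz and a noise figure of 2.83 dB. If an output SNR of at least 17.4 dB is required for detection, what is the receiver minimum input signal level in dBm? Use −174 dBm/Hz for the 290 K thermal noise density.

−112.3 dBm

Sensitivity = −174 + 10 log₁₀(B) + NF + SNR_min
= −174 + 41.46 + 2.83 + 17.4
= −112.31 dBm → −112.3 dBm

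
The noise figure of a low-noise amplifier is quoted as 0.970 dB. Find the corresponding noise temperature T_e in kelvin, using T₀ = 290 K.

72.6 K

F = 10^(0.970/10) = 1.25026
T_e = (F − 1)·T₀ = (1.25026 − 1) × 290 = 72.6 K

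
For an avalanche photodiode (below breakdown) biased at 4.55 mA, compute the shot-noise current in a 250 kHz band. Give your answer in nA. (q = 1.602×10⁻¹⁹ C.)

I_n = √(2qI·B)
2qI·B = 2 × 1.602×10⁻¹⁹ × 4.55×10⁻³ × 2.50×10⁵ = 3.64×10⁻¹⁶ A²
I_n = √(3.64×10⁻¹⁶) = 1.91×10⁻⁸ A = 19.1 nA

19.1 nA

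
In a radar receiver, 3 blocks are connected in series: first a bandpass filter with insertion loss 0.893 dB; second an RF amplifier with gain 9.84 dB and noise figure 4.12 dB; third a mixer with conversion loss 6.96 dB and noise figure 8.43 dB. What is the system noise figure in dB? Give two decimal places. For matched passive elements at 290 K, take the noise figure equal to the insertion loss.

Convert to linear (a loss of L dB is a gain of −L dB): F_i = 10^(NF_i/10), G_i = 10^(G_i,dB/10)
  Stage 1: F_1 = 10^(0.893/10) = 1.228, G_1 = 10^(−0.893/10) = 0.8141
  Stage 2: F_2 = 10^(4.12/10) = 2.582, G_2 = 10^(9.84/10) = 9.638
  Stage 3: F_3 = 10^(8.43/10) = 6.966, G_3 = 10^(−6.96/10) = 0.2014
Friis cascade:
  F = 1.228 + (2.582 − 1)/0.8141 + (6.966 − 1)/7.847 = 3.932
NF = 10 log₁₀(3.932) = 5.95 dB

5.95 dB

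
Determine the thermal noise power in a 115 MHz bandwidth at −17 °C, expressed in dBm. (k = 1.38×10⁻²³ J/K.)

T = −17 °C + 273.15 = 256.15 K
P_n = kTB = 1.38×10⁻²³ × 256.15 × 1.15×10⁸ = 4.07×10⁻¹³ W
In dBm: 10 log₁₀(4.07×10⁻¹³ / 10⁻³) = −93.9 dBm

−93.9 dBm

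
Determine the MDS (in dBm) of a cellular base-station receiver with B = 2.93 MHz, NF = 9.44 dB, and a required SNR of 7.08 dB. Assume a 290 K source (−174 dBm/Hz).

Sensitivity = −174 + 10 log₁₀(B) + NF + SNR_min
= −174 + 64.67 + 9.44 + 7.08
= −92.81 dBm → −92.8 dBm

−92.8 dBm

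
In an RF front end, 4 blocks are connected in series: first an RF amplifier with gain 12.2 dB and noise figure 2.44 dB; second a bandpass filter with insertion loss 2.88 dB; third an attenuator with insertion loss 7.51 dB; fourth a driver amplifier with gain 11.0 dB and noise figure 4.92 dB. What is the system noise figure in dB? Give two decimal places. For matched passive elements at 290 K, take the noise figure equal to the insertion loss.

Convert to linear (a loss of L dB is a gain of −L dB): F_i = 10^(NF_i/10), G_i = 10^(G_i,dB/10)
  Stage 1: F_1 = 10^(2.44/10) = 1.754, G_1 = 10^(12.2/10) = 16.60
  Stage 2: F_2 = 10^(2.88/10) = 1.941, G_2 = 10^(−2.88/10) = 0.5152
  Stage 3: F_3 = 10^(7.51/10) = 5.636, G_3 = 10^(−7.51/10) = 0.1774
  Stage 4: F_4 = 10^(4.92/10) = 3.105, G_4 = 10^(11.0/10) = 12.59
Friis cascade:
  F = 1.754 + (1.941 − 1)/16.60 + (5.636 − 1)/8.551 + (3.105 − 1)/1.517 = 3.740
NF = 10 log₁₀(3.740) = 5.73 dB

5.73 dB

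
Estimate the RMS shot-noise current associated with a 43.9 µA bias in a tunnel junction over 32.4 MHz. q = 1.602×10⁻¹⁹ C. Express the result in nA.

21.3 nA

I_n = √(2qI·B)
2qI·B = 2 × 1.602×10⁻¹⁹ × 4.39×10⁻⁵ × 3.24×10⁷ = 4.56×10⁻¹⁶ A²
I_n = √(4.56×10⁻¹⁶) = 2.13×10⁻⁸ A = 21.3 nA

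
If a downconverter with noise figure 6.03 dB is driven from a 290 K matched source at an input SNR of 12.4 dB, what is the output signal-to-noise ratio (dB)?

By definition F = SNR_in/SNR_out, so in dB: SNR_out = SNR_in − NF
SNR_out = 12.4 − 6.03 = 6.37 dB

6.37 dB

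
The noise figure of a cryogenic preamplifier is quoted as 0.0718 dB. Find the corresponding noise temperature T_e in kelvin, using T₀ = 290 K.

4.83 K

F = 10^(0.0718/10) = 1.01667
T_e = (F − 1)·T₀ = (1.01667 − 1) × 290 = 4.83 K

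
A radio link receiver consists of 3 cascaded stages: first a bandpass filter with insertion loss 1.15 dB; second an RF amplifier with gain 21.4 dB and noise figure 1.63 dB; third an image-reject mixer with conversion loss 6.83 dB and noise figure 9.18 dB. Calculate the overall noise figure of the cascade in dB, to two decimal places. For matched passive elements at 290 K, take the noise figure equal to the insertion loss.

Convert to linear (a loss of L dB is a gain of −L dB): F_i = 10^(NF_i/10), G_i = 10^(G_i,dB/10)
  Stage 1: F_1 = 10^(1.15/10) = 1.303, G_1 = 10^(−1.15/10) = 0.7674
  Stage 2: F_2 = 10^(1.63/10) = 1.455, G_2 = 10^(21.4/10) = 138.0
  Stage 3: F_3 = 10^(9.18/10) = 8.279, G_3 = 10^(−6.83/10) = 0.2075
Friis cascade:
  F = 1.303 + (1.455 − 1)/0.7674 + (8.279 − 1)/105.9 = 1.965
NF = 10 log₁₀(1.965) = 2.93 dB

2.93 dB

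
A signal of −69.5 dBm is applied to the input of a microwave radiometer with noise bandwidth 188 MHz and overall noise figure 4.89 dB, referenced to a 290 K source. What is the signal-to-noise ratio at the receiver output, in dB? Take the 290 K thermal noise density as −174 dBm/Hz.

16.9 dB

Noise floor: N = −174 + 10 log₁₀(B) + NF
10 log₁₀(1.88×10⁸) = 82.74 dB
N = −174 + 82.74 + 4.89 = −86.37 dBm
SNR = P_sig − N = −69.5 − (−86.37) = 16.87 dB → 16.9 dB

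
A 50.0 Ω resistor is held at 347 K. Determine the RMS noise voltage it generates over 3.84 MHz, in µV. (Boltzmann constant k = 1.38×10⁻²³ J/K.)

V_n = √(4kTRB)
4kTRB = 4 × 1.38×10⁻²³ × 347 × 5.00×10¹ × 3.84×10⁶ = 3.68×10⁻¹² V²
V_n = √(3.68×10⁻¹²) = 1.92×10⁻⁶ V = 1.92 µV

1.92 µV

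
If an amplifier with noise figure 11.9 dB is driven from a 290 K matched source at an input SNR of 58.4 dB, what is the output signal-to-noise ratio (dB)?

By definition F = SNR_in/SNR_out, so in dB: SNR_out = SNR_in − NF
SNR_out = 58.4 − 11.9 = 46.5 dB

46.5 dB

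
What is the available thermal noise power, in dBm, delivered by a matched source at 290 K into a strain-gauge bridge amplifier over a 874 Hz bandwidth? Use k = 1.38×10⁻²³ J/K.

P_n = kTB = 1.38×10⁻²³ × 290 × 8.74×10² = 3.50×10⁻¹⁸ W
In dBm: 10 log₁₀(3.50×10⁻¹⁸ / 10⁻³) = −144.6 dBm

−144.6 dBm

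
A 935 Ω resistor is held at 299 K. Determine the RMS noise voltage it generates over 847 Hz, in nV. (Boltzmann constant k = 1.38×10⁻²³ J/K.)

V_n = √(4kTRB)
4kTRB = 4 × 1.38×10⁻²³ × 299 × 9.35×10² × 8.47×10² = 1.31×10⁻¹⁴ V²
V_n = √(1.31×10⁻¹⁴) = 1.14×10⁻⁷ V = 114 nV

114 nV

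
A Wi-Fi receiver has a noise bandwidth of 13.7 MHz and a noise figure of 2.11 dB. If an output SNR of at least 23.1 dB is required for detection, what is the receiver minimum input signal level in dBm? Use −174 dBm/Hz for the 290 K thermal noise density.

−77.4 dBm

Sensitivity = −174 + 10 log₁₀(B) + NF + SNR_min
= −174 + 71.37 + 2.11 + 23.1
= −77.42 dBm → −77.4 dBm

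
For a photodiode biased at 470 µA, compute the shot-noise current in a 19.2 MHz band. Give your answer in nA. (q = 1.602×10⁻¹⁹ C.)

I_n = √(2qI·B)
2qI·B = 2 × 1.602×10⁻¹⁹ × 4.70×10⁻⁴ × 1.92×10⁷ = 2.89×10⁻¹⁵ A²
I_n = √(2.89×10⁻¹⁵) = 5.38×10⁻⁸ A = 53.8 nA

53.8 nA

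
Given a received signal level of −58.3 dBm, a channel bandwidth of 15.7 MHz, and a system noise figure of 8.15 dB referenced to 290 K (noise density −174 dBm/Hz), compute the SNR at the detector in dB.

35.6 dB

Noise floor: N = −174 + 10 log₁₀(B) + NF
10 log₁₀(1.57×10⁷) = 71.96 dB
N = −174 + 71.96 + 8.15 = −93.89 dBm
SNR = P_sig − N = −58.3 − (−93.89) = 35.59 dB → 35.6 dB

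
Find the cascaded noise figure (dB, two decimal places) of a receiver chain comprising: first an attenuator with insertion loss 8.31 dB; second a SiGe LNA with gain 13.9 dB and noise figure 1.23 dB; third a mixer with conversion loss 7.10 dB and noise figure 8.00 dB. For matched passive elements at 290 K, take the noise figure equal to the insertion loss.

10.20 dB

Convert to linear (a loss of L dB is a gain of −L dB): F_i = 10^(NF_i/10), G_i = 10^(G_i,dB/10)
  Stage 1: F_1 = 10^(8.31/10) = 6.776, G_1 = 10^(−8.31/10) = 0.1476
  Stage 2: F_2 = 10^(1.23/10) = 1.327, G_2 = 10^(13.9/10) = 24.55
  Stage 3: F_3 = 10^(8.00/10) = 6.310, G_3 = 10^(−7.10/10) = 0.1950
Friis cascade:
  F = 6.776 + (1.327 − 1)/0.1476 + (6.310 − 1)/3.622 = 10.46
NF = 10 log₁₀(10.46) = 10.20 dB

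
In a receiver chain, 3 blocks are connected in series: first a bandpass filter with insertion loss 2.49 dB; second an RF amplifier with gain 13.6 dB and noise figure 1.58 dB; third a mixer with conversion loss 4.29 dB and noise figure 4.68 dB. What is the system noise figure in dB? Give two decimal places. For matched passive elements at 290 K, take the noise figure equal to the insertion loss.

Convert to linear (a loss of L dB is a gain of −L dB): F_i = 10^(NF_i/10), G_i = 10^(G_i,dB/10)
  Stage 1: F_1 = 10^(2.49/10) = 1.774, G_1 = 10^(−2.49/10) = 0.5636
  Stage 2: F_2 = 10^(1.58/10) = 1.439, G_2 = 10^(13.6/10) = 22.91
  Stage 3: F_3 = 10^(4.68/10) = 2.938, G_3 = 10^(−4.29/10) = 0.3724
Friis cascade:
  F = 1.774 + (1.439 − 1)/0.5636 + (2.938 − 1)/12.91 = 2.703
NF = 10 log₁₀(2.703) = 4.32 dB

4.32 dB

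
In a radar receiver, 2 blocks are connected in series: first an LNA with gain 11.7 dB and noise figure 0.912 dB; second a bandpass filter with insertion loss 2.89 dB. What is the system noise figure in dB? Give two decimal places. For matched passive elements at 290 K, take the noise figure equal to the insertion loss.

1.13 dB

Convert to linear (a loss of L dB is a gain of −L dB): F_i = 10^(NF_i/10), G_i = 10^(G_i,dB/10)
  Stage 1: F_1 = 10^(0.912/10) = 1.234, G_1 = 10^(11.7/10) = 14.79
  Stage 2: F_2 = 10^(2.89/10) = 1.945, G_2 = 10^(−2.89/10) = 0.5140
Friis cascade:
  F = 1.234 + (1.945 − 1)/14.79 = 1.298
NF = 10 log₁₀(1.298) = 1.13 dB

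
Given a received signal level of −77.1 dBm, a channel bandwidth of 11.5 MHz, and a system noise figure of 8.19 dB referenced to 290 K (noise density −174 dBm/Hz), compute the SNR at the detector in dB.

Noise floor: N = −174 + 10 log₁₀(B) + NF
10 log₁₀(1.15×10⁷) = 70.61 dB
N = −174 + 70.61 + 8.19 = −95.20 dBm
SNR = P_sig − N = −77.1 − (−95.20) = 18.10 dB → 18.1 dB

18.1 dB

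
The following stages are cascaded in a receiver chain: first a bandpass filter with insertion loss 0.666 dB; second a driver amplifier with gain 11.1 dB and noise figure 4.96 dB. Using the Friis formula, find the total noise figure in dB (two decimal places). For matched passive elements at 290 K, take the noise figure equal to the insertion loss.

5.63 dB

Convert to linear (a loss of L dB is a gain of −L dB): F_i = 10^(NF_i/10), G_i = 10^(G_i,dB/10)
  Stage 1: F_1 = 10^(0.666/10) = 1.166, G_1 = 10^(−0.666/10) = 0.8578
  Stage 2: F_2 = 10^(4.96/10) = 3.133, G_2 = 10^(11.1/10) = 12.88
Friis cascade:
  F = 1.166 + (3.133 − 1)/0.8578 = 3.653
NF = 10 log₁₀(3.653) = 5.63 dB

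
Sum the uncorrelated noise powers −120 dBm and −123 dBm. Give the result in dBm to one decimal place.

Convert to linear, add, convert back:
P₁ = 1.00×10⁻¹⁵ W, P₂ = 5.01×10⁻¹⁶ W
P_tot = 1.50×10⁻¹⁵ W → 10 log₁₀(P_tot / 10⁻³) = −118.2 dBm

−118.2 dBm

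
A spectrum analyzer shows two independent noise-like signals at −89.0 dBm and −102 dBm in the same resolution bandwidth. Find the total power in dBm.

Convert to linear, add, convert back:
P₁ = 1.26×10⁻¹² W, P₂ = 6.31×10⁻¹⁴ W
P_tot = 1.32×10⁻¹² W → 10 log₁₀(P_tot / 10⁻³) = −88.8 dBm

−88.8 dBm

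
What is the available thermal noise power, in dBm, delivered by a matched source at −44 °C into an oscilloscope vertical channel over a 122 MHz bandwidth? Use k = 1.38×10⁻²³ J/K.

T = −44 °C + 273.15 = 229.15 K
P_n = kTB = 1.38×10⁻²³ × 229.15 × 1.22×10⁸ = 3.86×10⁻¹³ W
In dBm: 10 log₁₀(3.86×10⁻¹³ / 10⁻³) = −94.1 dBm

−94.1 dBm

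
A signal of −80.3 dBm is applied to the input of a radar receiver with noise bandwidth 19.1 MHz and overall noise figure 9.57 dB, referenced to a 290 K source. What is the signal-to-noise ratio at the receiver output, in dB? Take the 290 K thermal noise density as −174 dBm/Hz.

11.3 dB

Noise floor: N = −174 + 10 log₁₀(B) + NF
10 log₁₀(1.91×10⁷) = 72.81 dB
N = −174 + 72.81 + 9.57 = −91.62 dBm
SNR = P_sig − N = −80.3 − (−91.62) = 11.32 dB → 11.3 dB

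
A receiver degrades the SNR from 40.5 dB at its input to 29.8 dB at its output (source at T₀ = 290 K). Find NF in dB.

NF (dB) = SNR_in(dB) − SNR_out(dB) when the source is at T₀
NF = 40.5 − 29.8 = 10.7 dB

10.7 dB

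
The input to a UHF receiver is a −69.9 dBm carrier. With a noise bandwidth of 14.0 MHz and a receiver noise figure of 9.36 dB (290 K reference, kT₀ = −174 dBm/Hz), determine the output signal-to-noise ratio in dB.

23.3 dB

Noise floor: N = −174 + 10 log₁₀(B) + NF
10 log₁₀(1.40×10⁷) = 71.46 dB
N = −174 + 71.46 + 9.36 = −93.18 dBm
SNR = P_sig − N = −69.9 − (−93.18) = 23.28 dB → 23.3 dB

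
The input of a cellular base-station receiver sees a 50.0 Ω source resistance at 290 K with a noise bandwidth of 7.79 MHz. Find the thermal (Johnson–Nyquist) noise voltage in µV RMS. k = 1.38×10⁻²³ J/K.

2.50 µV

V_n = √(4kTRB)
4kTRB = 4 × 1.38×10⁻²³ × 290 × 5.00×10¹ × 7.79×10⁶ = 6.24×10⁻¹² V²
V_n = √(6.24×10⁻¹²) = 2.50×10⁻⁶ V = 2.50 µV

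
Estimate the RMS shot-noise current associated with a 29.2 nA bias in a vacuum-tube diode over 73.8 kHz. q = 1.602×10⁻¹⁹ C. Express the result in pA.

I_n = √(2qI·B)
2qI·B = 2 × 1.602×10⁻¹⁹ × 2.92×10⁻⁸ × 7.38×10⁴ = 6.90×10⁻²² A²
I_n = √(6.90×10⁻²²) = 2.63×10⁻¹¹ A = 26.3 pA

26.3 pA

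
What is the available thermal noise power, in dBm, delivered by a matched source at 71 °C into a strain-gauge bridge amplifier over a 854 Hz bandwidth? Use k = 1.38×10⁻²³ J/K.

−143.9 dBm

T = 71 °C + 273.15 = 344.15 K
P_n = kTB = 1.38×10⁻²³ × 344.15 × 8.54×10² = 4.06×10⁻¹⁸ W
In dBm: 10 log₁₀(4.06×10⁻¹⁸ / 10⁻³) = −143.9 dBm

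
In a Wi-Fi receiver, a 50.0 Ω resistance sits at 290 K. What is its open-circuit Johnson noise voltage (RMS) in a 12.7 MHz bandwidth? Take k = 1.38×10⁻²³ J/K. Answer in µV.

3.19 µV

V_n = √(4kTRB)
4kTRB = 4 × 1.38×10⁻²³ × 290 × 5.00×10¹ × 1.27×10⁷ = 1.02×10⁻¹¹ V²
V_n = √(1.02×10⁻¹¹) = 3.19×10⁻⁶ V = 3.19 µV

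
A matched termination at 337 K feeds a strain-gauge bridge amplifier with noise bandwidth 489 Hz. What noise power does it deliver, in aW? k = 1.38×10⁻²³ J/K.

2.27 aW

P_n = kTB = 1.38×10⁻²³ × 337 × 4.89×10² = 2.27×10⁻¹⁸ W = 2.27 aW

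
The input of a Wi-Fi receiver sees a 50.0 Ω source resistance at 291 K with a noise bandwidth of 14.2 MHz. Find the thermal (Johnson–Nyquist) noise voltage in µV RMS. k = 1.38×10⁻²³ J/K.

3.38 µV

V_n = √(4kTRB)
4kTRB = 4 × 1.38×10⁻²³ × 291 × 5.00×10¹ × 1.42×10⁷ = 1.14×10⁻¹¹ V²
V_n = √(1.14×10⁻¹¹) = 3.38×10⁻⁶ V = 3.38 µV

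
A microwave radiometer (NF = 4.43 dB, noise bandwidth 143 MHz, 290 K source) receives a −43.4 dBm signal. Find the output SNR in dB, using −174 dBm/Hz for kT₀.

Noise floor: N = −174 + 10 log₁₀(B) + NF
10 log₁₀(1.43×10⁸) = 81.55 dB
N = −174 + 81.55 + 4.43 = −88.02 dBm
SNR = P_sig − N = −43.4 − (−88.02) = 44.62 dB → 44.6 dB

44.6 dB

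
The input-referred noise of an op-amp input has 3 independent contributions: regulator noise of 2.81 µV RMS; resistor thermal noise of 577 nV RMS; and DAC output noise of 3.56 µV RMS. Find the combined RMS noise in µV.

Uncorrelated sources add in power (mean-square): V_tot = √(ΣV_i²)
V_tot = √[(2.81×10⁻⁶)² + (5.77×10⁻⁷)² + (3.56×10⁻⁶)²] = 4.57×10⁻⁶ V = 4.57 µV

4.57 µV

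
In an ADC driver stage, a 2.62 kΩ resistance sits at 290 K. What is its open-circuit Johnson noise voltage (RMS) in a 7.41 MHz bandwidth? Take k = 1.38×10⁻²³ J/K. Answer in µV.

17.6 µV

V_n = √(4kTRB)
4kTRB = 4 × 1.38×10⁻²³ × 290 × 2.62×10³ × 7.41×10⁶ = 3.11×10⁻¹⁰ V²
V_n = √(3.11×10⁻¹⁰) = 1.76×10⁻⁵ V = 17.6 µV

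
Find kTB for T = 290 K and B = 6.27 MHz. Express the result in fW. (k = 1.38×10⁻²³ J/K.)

P_n = kTB = 1.38×10⁻²³ × 290 × 6.27×10⁶ = 2.51×10⁻¹⁴ W = 25.1 fW

25.1 fW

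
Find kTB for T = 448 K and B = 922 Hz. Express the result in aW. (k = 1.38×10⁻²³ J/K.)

P_n = kTB = 1.38×10⁻²³ × 448 × 9.22×10² = 5.70×10⁻¹⁸ W = 5.70 aW

5.70 aW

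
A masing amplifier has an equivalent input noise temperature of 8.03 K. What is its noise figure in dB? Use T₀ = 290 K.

F = 1 + T_e/T₀ = 1 + 8.03/290 = 1.02769
NF = 10 log₁₀(1.02769) = 0.119 dB

0.119 dB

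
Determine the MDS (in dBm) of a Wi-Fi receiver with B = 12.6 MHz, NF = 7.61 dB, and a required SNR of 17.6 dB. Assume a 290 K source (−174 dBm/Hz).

Sensitivity = −174 + 10 log₁₀(B) + NF + SNR_min
= −174 + 71 + 7.61 + 17.6
= −77.79 dBm → −77.8 dBm

−77.8 dBm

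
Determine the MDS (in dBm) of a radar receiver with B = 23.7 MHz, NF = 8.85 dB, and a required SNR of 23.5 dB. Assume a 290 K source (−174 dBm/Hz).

−67.9 dBm

Sensitivity = −174 + 10 log₁₀(B) + NF + SNR_min
= −174 + 73.75 + 8.85 + 23.5
= −67.90 dBm → −67.9 dBm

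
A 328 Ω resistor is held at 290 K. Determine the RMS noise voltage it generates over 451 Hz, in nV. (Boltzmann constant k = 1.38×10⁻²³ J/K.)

48.7 nV

V_n = √(4kTRB)
4kTRB = 4 × 1.38×10⁻²³ × 290 × 3.28×10² × 4.51×10² = 2.37×10⁻¹⁵ V²
V_n = √(2.37×10⁻¹⁵) = 4.87×10⁻⁸ V = 48.7 nV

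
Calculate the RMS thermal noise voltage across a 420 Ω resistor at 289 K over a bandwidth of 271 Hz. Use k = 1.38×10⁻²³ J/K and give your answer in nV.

42.6 nV

V_n = √(4kTRB)
4kTRB = 4 × 1.38×10⁻²³ × 289 × 4.20×10² × 2.71×10² = 1.82×10⁻¹⁵ V²
V_n = √(1.82×10⁻¹⁵) = 4.26×10⁻⁸ V = 42.6 nV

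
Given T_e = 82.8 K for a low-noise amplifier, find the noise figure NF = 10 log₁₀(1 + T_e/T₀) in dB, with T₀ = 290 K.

1.09 dB

F = 1 + T_e/T₀ = 1 + 82.8/290 = 1.28552
NF = 10 log₁₀(1.28552) = 1.09 dB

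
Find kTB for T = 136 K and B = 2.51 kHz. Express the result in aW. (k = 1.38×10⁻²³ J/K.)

P_n = kTB = 1.38×10⁻²³ × 136 × 2.51×10³ = 4.71×10⁻¹⁸ W = 4.71 aW

4.71 aW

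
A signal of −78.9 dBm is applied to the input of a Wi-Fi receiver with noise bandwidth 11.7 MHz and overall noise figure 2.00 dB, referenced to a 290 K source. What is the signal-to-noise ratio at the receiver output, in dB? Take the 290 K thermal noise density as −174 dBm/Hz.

Noise floor: N = −174 + 10 log₁₀(B) + NF
10 log₁₀(1.17×10⁷) = 70.68 dB
N = −174 + 70.68 + 2.00 = −101.32 dBm
SNR = P_sig − N = −78.9 − (−101.32) = 22.42 dB → 22.4 dB

22.4 dB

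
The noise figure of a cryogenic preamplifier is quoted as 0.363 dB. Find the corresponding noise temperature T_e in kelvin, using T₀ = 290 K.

F = 10^(0.363/10) = 1.08718
T_e = (F − 1)·T₀ = (1.08718 − 1) × 290 = 25.3 K

25.3 K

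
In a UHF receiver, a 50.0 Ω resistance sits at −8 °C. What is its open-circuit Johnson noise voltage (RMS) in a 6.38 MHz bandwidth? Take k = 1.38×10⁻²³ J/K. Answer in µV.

T = −8 °C + 273.15 = 265.15 K
V_n = √(4kTRB)
4kTRB = 4 × 1.38×10⁻²³ × 265.15 × 5.00×10¹ × 6.38×10⁶ = 4.67×10⁻¹² V²
V_n = √(4.67×10⁻¹²) = 2.16×10⁻⁶ V = 2.16 µV

2.16 µV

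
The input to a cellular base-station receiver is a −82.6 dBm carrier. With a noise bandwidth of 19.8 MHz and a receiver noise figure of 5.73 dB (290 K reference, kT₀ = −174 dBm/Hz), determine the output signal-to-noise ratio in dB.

Noise floor: N = −174 + 10 log₁₀(B) + NF
10 log₁₀(1.98×10⁷) = 72.97 dB
N = −174 + 72.97 + 5.73 = −95.30 dBm
SNR = P_sig − N = −82.6 − (−95.30) = 12.70 dB → 12.7 dB

12.7 dB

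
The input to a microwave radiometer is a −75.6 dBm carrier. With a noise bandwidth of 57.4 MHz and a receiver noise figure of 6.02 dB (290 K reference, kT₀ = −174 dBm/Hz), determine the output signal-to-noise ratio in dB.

Noise floor: N = −174 + 10 log₁₀(B) + NF
10 log₁₀(5.74×10⁷) = 77.59 dB
N = −174 + 77.59 + 6.02 = −90.39 dBm
SNR = P_sig − N = −75.6 − (−90.39) = 14.79 dB → 14.8 dB

14.8 dB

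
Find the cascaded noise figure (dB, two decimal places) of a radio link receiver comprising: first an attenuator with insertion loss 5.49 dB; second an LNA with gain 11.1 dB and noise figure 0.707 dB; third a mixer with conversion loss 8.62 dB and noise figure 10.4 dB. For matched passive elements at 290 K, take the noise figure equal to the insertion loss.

8.39 dB

Convert to linear (a loss of L dB is a gain of −L dB): F_i = 10^(NF_i/10), G_i = 10^(G_i,dB/10)
  Stage 1: F_1 = 10^(5.49/10) = 3.540, G_1 = 10^(−5.49/10) = 0.2825
  Stage 2: F_2 = 10^(0.707/10) = 1.177, G_2 = 10^(11.1/10) = 12.88
  Stage 3: F_3 = 10^(10.4/10) = 10.96, G_3 = 10^(−8.62/10) = 0.1374
Friis cascade:
  F = 3.540 + (1.177 − 1)/0.2825 + (10.96 − 1)/3.639 = 6.904
NF = 10 log₁₀(6.904) = 8.39 dB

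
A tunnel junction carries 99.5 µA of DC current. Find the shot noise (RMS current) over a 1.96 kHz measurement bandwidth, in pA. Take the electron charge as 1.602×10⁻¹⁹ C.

250 pA

I_n = √(2qI·B)
2qI·B = 2 × 1.602×10⁻¹⁹ × 9.95×10⁻⁵ × 1.96×10³ = 6.25×10⁻²⁰ A²
I_n = √(6.25×10⁻²⁰) = 2.50×10⁻¹⁰ A = 250 pA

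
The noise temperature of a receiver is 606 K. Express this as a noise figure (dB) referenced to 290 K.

4.90 dB

F = 1 + T_e/T₀ = 1 + 606/290 = 3.08966
NF = 10 log₁₀(3.08966) = 4.90 dB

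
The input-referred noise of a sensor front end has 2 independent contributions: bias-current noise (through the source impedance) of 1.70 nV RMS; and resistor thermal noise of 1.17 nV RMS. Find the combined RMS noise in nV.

Uncorrelated sources add in power (mean-square): V_tot = √(ΣV_i²)
V_tot = √[(1.70×10⁻⁹)² + (1.17×10⁻⁹)²] = 2.06×10⁻⁹ V = 2.06 nV

2.06 nV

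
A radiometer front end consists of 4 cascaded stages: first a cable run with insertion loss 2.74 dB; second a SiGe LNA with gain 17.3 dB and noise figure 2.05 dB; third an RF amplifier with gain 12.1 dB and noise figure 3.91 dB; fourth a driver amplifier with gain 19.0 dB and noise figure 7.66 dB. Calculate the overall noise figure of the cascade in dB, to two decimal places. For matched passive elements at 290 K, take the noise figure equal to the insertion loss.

Convert to linear (a loss of L dB is a gain of −L dB): F_i = 10^(NF_i/10), G_i = 10^(G_i,dB/10)
  Stage 1: F_1 = 10^(2.74/10) = 1.879, G_1 = 10^(−2.74/10) = 0.5321
  Stage 2: F_2 = 10^(2.05/10) = 1.603, G_2 = 10^(17.3/10) = 53.70
  Stage 3: F_3 = 10^(3.91/10) = 2.460, G_3 = 10^(12.1/10) = 16.22
  Stage 4: F_4 = 10^(7.66/10) = 5.834, G_4 = 10^(19.0/10) = 79.43
Friis cascade:
  F = 1.879 + (1.603 − 1)/0.5321 + (2.460 − 1)/28.58 + (5.834 − 1)/463.4 = 3.075
NF = 10 log₁₀(3.075) = 4.88 dB

4.88 dB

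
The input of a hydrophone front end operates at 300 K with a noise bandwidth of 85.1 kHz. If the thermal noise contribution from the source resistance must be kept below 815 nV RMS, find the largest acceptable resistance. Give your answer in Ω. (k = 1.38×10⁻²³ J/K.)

471 Ω

Johnson–Nyquist: V_n = √(4kTRB) ⇒ R = V_n² / (4kTB)
4kTB = 4 × 1.38×10⁻²³ × 300 × 8.51×10⁴ = 1.41×10⁻¹⁵
R = (8.15×10⁻⁷)² / 1.41×10⁻¹⁵ = 4.71×10² Ω = 471 Ω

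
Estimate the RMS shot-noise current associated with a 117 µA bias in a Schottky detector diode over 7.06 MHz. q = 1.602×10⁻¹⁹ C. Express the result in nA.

I_n = √(2qI·B)
2qI·B = 2 × 1.602×10⁻¹⁹ × 1.17×10⁻⁴ × 7.06×10⁶ = 2.65×10⁻¹⁶ A²
I_n = √(2.65×10⁻¹⁶) = 1.63×10⁻⁸ A = 16.3 nA

16.3 nA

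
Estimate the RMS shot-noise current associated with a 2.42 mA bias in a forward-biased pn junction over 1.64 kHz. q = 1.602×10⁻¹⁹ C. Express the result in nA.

I_n = √(2qI·B)
2qI·B = 2 × 1.602×10⁻¹⁹ × 2.42×10⁻³ × 1.64×10³ = 1.27×10⁻¹⁸ A²
I_n = √(1.27×10⁻¹⁸) = 1.13×10⁻⁹ A = 1.13 nA

1.13 nA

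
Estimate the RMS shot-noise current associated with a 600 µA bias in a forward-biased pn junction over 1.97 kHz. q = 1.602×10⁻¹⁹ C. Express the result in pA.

I_n = √(2qI·B)
2qI·B = 2 × 1.602×10⁻¹⁹ × 6.00×10⁻⁴ × 1.97×10³ = 3.79×10⁻¹⁹ A²
I_n = √(3.79×10⁻¹⁹) = 6.15×10⁻¹⁰ A = 615 pA

615 pA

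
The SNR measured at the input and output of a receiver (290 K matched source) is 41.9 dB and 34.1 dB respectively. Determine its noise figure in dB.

7.8 dB

NF (dB) = SNR_in(dB) − SNR_out(dB) when the source is at T₀
NF = 41.9 − 34.1 = 7.8 dB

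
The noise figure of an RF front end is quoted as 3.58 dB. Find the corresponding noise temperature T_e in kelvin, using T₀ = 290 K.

F = 10^(3.58/10) = 2.28034
T_e = (F − 1)·T₀ = (2.28034 − 1) × 290 = 371 K

371 K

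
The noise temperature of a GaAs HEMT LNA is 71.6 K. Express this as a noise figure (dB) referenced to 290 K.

F = 1 + T_e/T₀ = 1 + 71.6/290 = 1.2469
NF = 10 log₁₀(1.2469) = 0.958 dB

0.958 dB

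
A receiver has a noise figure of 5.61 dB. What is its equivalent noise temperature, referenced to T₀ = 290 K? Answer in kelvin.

F = 10^(5.61/10) = 3.63915
T_e = (F − 1)·T₀ = (3.63915 − 1) × 290 = 765 K

765 K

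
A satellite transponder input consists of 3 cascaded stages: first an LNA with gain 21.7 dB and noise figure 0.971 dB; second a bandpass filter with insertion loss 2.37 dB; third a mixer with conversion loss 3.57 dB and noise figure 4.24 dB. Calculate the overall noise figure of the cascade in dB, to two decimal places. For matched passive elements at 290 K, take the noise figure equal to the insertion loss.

Convert to linear (a loss of L dB is a gain of −L dB): F_i = 10^(NF_i/10), G_i = 10^(G_i,dB/10)
  Stage 1: F_1 = 10^(0.971/10) = 1.251, G_1 = 10^(21.7/10) = 147.9
  Stage 2: F_2 = 10^(2.37/10) = 1.726, G_2 = 10^(−2.37/10) = 0.5794
  Stage 3: F_3 = 10^(4.24/10) = 2.655, G_3 = 10^(−3.57/10) = 0.4395
Friis cascade:
  F = 1.251 + (1.726 − 1)/147.9 + (2.655 − 1)/85.70 = 1.275
NF = 10 log₁₀(1.275) = 1.05 dB

1.05 dB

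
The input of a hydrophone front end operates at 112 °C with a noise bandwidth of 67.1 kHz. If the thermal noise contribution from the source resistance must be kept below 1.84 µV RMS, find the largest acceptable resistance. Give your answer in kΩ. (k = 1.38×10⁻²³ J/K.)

2.37 kΩ

T = 112 °C + 273.15 = 385.15 K
Johnson–Nyquist: V_n = √(4kTRB) ⇒ R = V_n² / (4kTB)
4kTB = 4 × 1.38×10⁻²³ × 385.15 × 6.71×10⁴ = 1.43×10⁻¹⁵
R = (1.84×10⁻⁶)² / 1.43×10⁻¹⁵ = 2.37×10³ Ω = 2.37 kΩ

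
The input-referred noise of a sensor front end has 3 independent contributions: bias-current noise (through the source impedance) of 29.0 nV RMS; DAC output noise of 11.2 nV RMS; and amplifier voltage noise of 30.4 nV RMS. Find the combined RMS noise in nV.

43.5 nV

Uncorrelated sources add in power (mean-square): V_tot = √(ΣV_i²)
V_tot = √[(2.90×10⁻⁸)² + (1.12×10⁻⁸)² + (3.04×10⁻⁸)²] = 4.35×10⁻⁸ V = 43.5 nV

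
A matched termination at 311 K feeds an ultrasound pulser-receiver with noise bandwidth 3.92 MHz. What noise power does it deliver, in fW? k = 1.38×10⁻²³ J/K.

16.8 fW

P_n = kTB = 1.38×10⁻²³ × 311 × 3.92×10⁶ = 1.68×10⁻¹⁴ W = 16.8 fW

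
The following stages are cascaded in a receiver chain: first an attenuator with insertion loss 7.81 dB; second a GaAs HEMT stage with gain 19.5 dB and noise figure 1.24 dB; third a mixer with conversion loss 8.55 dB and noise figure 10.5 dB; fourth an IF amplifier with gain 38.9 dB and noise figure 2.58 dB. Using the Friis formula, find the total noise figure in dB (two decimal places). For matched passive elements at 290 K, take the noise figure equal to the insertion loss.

Convert to linear (a loss of L dB is a gain of −L dB): F_i = 10^(NF_i/10), G_i = 10^(G_i,dB/10)
  Stage 1: F_1 = 10^(7.81/10) = 6.039, G_1 = 10^(−7.81/10) = 0.1656
  Stage 2: F_2 = 10^(1.24/10) = 1.330, G_2 = 10^(19.5/10) = 89.13
  Stage 3: F_3 = 10^(10.5/10) = 11.22, G_3 = 10^(−8.55/10) = 0.1396
  Stage 4: F_4 = 10^(2.58/10) = 1.811, G_4 = 10^(38.9/10) = 7762
Friis cascade:
  F = 6.039 + (1.330 − 1)/0.1656 + (11.22 − 1)/14.76 + (1.811 − 1)/2.061 = 9.122
NF = 10 log₁₀(9.122) = 9.60 dB

9.60 dB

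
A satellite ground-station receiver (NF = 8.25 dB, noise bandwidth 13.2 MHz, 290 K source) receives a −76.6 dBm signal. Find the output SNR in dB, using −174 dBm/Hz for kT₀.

Noise floor: N = −174 + 10 log₁₀(B) + NF
10 log₁₀(1.32×10⁷) = 71.21 dB
N = −174 + 71.21 + 8.25 = −94.54 dBm
SNR = P_sig − N = −76.6 − (−94.54) = 17.94 dB → 17.9 dB

17.9 dB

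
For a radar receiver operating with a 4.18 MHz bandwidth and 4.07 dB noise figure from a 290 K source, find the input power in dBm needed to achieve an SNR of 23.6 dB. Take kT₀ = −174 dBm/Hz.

Sensitivity = −174 + 10 log₁₀(B) + NF + SNR_min
= −174 + 66.21 + 4.07 + 23.6
= −80.12 dBm → −80.1 dBm

−80.1 dBm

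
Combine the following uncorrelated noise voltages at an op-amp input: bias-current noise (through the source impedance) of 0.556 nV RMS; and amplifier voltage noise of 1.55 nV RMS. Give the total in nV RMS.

Uncorrelated sources add in power (mean-square): V_tot = √(ΣV_i²)
V_tot = √[(5.56×10⁻¹⁰)² + (1.55×10⁻⁹)²] = 1.65×10⁻⁹ V = 1.65 nV

1.65 nV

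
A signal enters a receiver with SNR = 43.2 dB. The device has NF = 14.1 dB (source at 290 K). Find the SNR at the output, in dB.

29.1 dB

By definition F = SNR_in/SNR_out, so in dB: SNR_out = SNR_in − NF
SNR_out = 43.2 − 14.1 = 29.1 dB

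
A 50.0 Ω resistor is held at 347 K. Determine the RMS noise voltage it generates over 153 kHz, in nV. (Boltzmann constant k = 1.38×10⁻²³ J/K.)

V_n = √(4kTRB)
4kTRB = 4 × 1.38×10⁻²³ × 347 × 5.00×10¹ × 1.53×10⁵ = 1.47×10⁻¹³ V²
V_n = √(1.47×10⁻¹³) = 3.83×10⁻⁷ V = 383 nV

383 nV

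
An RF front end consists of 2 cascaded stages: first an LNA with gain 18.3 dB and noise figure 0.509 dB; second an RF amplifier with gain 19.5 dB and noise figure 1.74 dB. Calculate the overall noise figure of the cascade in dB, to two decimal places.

Convert to linear (a loss of L dB is a gain of −L dB): F_i = 10^(NF_i/10), G_i = 10^(G_i,dB/10)
  Stage 1: F_1 = 10^(0.509/10) = 1.124, G_1 = 10^(18.3/10) = 67.61
  Stage 2: F_2 = 10^(1.74/10) = 1.493, G_2 = 10^(19.5/10) = 89.13
Friis cascade:
  F = 1.124 + (1.493 − 1)/67.61 = 1.132
NF = 10 log₁₀(1.132) = 0.54 dB

0.54 dB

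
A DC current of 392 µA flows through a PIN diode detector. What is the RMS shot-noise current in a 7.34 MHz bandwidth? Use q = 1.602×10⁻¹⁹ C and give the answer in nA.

30.4 nA

I_n = √(2qI·B)
2qI·B = 2 × 1.602×10⁻¹⁹ × 3.92×10⁻⁴ × 7.34×10⁶ = 9.22×10⁻¹⁶ A²
I_n = √(9.22×10⁻¹⁶) = 3.04×10⁻⁸ A = 30.4 nA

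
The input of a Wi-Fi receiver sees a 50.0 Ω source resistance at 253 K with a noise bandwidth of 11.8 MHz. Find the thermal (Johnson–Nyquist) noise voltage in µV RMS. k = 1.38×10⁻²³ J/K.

2.87 µV

V_n = √(4kTRB)
4kTRB = 4 × 1.38×10⁻²³ × 253 × 5.00×10¹ × 1.18×10⁷ = 8.24×10⁻¹² V²
V_n = √(8.24×10⁻¹²) = 2.87×10⁻⁶ V = 2.87 µV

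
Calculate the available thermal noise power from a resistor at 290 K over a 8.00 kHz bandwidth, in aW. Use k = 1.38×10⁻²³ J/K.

32.0 aW

P_n = kTB = 1.38×10⁻²³ × 290 × 8.00×10³ = 3.20×10⁻¹⁷ W = 32.0 aW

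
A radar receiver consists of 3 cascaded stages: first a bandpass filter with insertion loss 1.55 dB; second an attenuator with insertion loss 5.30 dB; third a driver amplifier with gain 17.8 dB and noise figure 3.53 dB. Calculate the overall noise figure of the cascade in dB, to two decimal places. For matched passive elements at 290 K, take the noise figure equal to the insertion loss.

Convert to linear (a loss of L dB is a gain of −L dB): F_i = 10^(NF_i/10), G_i = 10^(G_i,dB/10)
  Stage 1: F_1 = 10^(1.55/10) = 1.429, G_1 = 10^(−1.55/10) = 0.6998
  Stage 2: F_2 = 10^(5.30/10) = 3.388, G_2 = 10^(−5.30/10) = 0.2951
  Stage 3: F_3 = 10^(3.53/10) = 2.254, G_3 = 10^(17.8/10) = 60.26
Friis cascade:
  F = 1.429 + (3.388 − 1)/0.6998 + (2.254 − 1)/0.2065 = 10.91
NF = 10 log₁₀(10.91) = 10.38 dB

10.38 dB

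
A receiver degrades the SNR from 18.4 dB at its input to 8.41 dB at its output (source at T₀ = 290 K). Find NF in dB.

NF (dB) = SNR_in(dB) − SNR_out(dB) when the source is at T₀
NF = 18.4 − 8.41 = 9.99 dB

9.99 dB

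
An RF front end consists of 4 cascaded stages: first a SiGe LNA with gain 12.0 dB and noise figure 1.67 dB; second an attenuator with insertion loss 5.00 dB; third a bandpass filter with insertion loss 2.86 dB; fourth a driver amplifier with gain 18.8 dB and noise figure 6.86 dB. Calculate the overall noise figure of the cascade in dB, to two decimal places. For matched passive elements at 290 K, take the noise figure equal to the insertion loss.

5.15 dB

Convert to linear (a loss of L dB is a gain of −L dB): F_i = 10^(NF_i/10), G_i = 10^(G_i,dB/10)
  Stage 1: F_1 = 10^(1.67/10) = 1.469, G_1 = 10^(12.0/10) = 15.85
  Stage 2: F_2 = 10^(5.00/10) = 3.162, G_2 = 10^(−5.00/10) = 0.3162
  Stage 3: F_3 = 10^(2.86/10) = 1.932, G_3 = 10^(−2.86/10) = 0.5176
  Stage 4: F_4 = 10^(6.86/10) = 4.853, G_4 = 10^(18.8/10) = 75.86
Friis cascade:
  F = 1.469 + (3.162 − 1)/15.85 + (1.932 − 1)/5.012 + (4.853 − 1)/2.594 = 3.277
NF = 10 log₁₀(3.277) = 5.15 dB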